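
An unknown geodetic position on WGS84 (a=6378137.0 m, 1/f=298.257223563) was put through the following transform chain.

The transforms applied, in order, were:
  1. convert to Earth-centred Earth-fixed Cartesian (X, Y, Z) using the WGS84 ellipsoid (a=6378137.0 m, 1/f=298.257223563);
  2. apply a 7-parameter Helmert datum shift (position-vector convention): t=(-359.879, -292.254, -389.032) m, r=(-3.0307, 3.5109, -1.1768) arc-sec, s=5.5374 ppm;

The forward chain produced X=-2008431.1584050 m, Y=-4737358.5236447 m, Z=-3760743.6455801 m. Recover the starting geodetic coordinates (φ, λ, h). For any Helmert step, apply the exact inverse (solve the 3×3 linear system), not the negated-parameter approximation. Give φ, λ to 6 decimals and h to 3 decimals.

start: X=-2008431.1584, Y=-4737358.5236, Z=-3760743.6456 m
→ Helmert⁻¹: X=-2007969.1264, Y=-4736996.2418, Z=-3760437.5713
→ geod (Bowring, a=6378137.000): φ=-36.34620000°, λ=-112.97164100°, h=2085.1970 m

φ=-36.346200°, λ=-112.971641°, h=2085.197 m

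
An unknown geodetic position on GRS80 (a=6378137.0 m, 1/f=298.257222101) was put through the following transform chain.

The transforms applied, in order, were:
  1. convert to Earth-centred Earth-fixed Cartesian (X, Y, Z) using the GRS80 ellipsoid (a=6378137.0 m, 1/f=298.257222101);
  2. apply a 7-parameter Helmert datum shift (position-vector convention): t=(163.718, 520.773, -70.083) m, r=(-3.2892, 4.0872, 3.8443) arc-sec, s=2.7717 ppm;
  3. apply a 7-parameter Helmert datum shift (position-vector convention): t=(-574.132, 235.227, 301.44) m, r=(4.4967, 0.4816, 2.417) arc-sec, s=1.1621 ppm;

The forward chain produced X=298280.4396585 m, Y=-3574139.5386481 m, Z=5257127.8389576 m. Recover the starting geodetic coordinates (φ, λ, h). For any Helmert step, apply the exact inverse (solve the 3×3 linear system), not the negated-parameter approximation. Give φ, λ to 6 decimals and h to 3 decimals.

start: X=298280.4397, Y=-3574139.5386, Z=5257127.8390 m
→ Helmert⁻¹: X=298800.0672, Y=-3574259.5096, Z=5256898.9087
→ Helmert⁻¹: X=298464.7272, Y=-3574859.7662, Z=5256903.3287
→ geod (Bowring, a=6378137.000): φ=55.86941200°, λ=-85.22744900°, h=731.3080 m

φ=55.869412°, λ=-85.227449°, h=731.308 m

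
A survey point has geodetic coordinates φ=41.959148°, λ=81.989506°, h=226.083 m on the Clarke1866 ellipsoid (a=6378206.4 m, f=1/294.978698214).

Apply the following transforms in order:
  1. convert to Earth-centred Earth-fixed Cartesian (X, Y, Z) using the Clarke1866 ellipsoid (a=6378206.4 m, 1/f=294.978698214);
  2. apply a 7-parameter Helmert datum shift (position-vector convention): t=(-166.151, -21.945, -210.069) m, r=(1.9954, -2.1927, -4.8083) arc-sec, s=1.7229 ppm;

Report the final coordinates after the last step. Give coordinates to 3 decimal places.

X=661879.675 m, Y=4703911.494 m, Z=4242031.207 m

start: φ=41.959148°, λ=81.989506°, h=226.083 m
→ ECEF (a=6378206.400, f=1/294.978698214): X=661980.1263, Y=4703981.8053, Z=4242181.4232
→ Helmert 7p (PV): X=661879.6753, Y=4703911.4943, Z=4242031.2066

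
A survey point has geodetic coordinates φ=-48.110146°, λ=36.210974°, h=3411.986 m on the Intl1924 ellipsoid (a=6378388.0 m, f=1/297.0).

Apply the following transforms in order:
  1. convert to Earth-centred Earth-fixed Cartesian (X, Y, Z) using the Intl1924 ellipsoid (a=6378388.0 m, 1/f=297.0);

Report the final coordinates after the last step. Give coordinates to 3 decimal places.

X=3444501.671 m, Y=2522007.399 m, Z=-4727691.141 m

start: φ=-48.110146°, λ=36.210974°, h=3411.986 m
→ ECEF (a=6378388.000, f=1/297.0): X=3444501.6712, Y=2522007.3991, Z=-4727691.1410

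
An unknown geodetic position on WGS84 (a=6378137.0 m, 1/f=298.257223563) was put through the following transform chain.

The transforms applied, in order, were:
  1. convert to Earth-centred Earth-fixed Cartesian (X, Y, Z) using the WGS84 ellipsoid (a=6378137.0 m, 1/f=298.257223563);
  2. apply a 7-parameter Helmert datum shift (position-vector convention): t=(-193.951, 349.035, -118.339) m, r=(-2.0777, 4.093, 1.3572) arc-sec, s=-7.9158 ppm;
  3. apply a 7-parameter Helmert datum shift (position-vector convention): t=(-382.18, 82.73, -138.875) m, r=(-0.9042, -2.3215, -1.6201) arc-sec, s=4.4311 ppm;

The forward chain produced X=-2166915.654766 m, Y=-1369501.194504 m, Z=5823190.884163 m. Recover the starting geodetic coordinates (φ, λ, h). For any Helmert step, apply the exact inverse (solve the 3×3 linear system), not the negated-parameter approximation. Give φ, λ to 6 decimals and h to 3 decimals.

φ=66.384302°, λ=-147.690810°, h=2383.311 m

start: X=-2166915.6548, Y=-1369501.1945, Z=5823190.8842 m
→ Helmert⁻¹: X=-2166447.5758, Y=-1369620.3997, Z=5823322.3348
→ Helmert⁻¹: X=-2166395.3440, Y=-1370024.6838, Z=5823429.9824
→ geod (Bowring, a=6378137.000): φ=66.38430200°, λ=-147.69081000°, h=2383.3110 m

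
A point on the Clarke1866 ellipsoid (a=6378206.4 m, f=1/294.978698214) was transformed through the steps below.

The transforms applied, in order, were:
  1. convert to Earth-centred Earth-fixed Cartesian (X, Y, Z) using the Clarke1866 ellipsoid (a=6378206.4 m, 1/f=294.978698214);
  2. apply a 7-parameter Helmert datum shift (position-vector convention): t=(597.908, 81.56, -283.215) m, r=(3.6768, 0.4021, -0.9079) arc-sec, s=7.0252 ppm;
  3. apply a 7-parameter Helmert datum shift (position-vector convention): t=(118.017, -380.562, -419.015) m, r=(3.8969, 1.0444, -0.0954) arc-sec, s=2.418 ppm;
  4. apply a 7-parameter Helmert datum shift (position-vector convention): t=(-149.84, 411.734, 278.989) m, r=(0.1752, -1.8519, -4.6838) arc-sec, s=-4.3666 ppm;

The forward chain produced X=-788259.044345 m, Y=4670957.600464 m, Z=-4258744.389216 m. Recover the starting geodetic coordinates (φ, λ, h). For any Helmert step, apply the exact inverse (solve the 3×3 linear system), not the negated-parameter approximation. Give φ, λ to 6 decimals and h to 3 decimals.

start: X=-788259.0443, Y=4670957.6005, Z=-4258744.3892 m
→ Helmert⁻¹: X=-788256.9418, Y=4670544.7439, Z=-4259038.8657
→ Helmert⁻¹: X=-788353.6494, Y=4670833.1886, Z=-4258701.7898
→ Helmert⁻¹: X=-788958.2717, Y=4670639.4332, Z=-4258473.4539
→ geod (Bowring, a=6378206.400): φ=-42.14961600°, λ=99.58782000°, h=1094.9770 m

φ=-42.149616°, λ=99.587820°, h=1094.977 m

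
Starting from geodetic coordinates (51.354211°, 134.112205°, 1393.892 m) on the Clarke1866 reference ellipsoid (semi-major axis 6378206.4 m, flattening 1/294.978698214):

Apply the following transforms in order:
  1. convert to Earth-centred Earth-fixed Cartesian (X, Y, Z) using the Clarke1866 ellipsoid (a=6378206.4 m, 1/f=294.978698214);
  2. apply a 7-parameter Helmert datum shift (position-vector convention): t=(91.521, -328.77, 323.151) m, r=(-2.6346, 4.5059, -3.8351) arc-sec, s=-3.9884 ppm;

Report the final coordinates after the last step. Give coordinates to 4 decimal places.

start: φ=51.354211°, λ=134.112205°, h=1393.892 m
→ ECEF (a=6378206.400, f=1/294.978698214): X=-2778927.1616, Y=2866408.3306, Z=4959133.7721
→ Helmert 7p (PV): X=-2778662.9290, Y=2866183.1391, Z=4959461.2379

X=-2778662.9290 m, Y=2866183.1391 m, Z=4959461.2379 m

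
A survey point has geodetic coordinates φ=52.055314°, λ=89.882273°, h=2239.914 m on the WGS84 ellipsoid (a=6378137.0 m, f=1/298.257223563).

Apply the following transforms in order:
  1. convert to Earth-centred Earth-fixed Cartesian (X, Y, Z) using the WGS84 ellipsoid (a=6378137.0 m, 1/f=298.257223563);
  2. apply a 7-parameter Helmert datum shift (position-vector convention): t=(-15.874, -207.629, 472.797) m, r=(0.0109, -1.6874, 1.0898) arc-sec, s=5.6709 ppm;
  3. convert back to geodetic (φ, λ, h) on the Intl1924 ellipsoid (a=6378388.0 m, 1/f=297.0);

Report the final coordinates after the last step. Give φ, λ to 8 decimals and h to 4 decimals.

φ=52.06019657°, λ=89.88339800°, h=2326.9547 m

start: φ=52.055314°, λ=89.882273°, h=2239.914 m
→ ECEF (a=6378137.000, f=1/298.257223563): X=8078.1121, Y=3931477.7160, Z=5008356.6047
→ Helmert 7p (PV): X=8000.5395, Y=3931292.1601, Z=5008858.0775
→ geod (Bowring, a=6378388.000): φ=52.06019657°, λ=89.88339800°, h=2326.9547 m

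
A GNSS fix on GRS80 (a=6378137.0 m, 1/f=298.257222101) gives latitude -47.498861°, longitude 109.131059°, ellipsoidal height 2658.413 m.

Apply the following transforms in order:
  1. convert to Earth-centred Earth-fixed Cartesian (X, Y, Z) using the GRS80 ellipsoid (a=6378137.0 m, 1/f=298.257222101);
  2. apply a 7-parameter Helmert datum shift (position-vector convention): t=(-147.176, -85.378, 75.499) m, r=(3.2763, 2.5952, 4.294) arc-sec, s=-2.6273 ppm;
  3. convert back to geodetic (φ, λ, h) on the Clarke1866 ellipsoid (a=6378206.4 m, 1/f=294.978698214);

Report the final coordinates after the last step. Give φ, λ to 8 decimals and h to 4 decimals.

start: φ=-47.498861°, λ=109.131059°, h=2658.413 m
→ ECEF (a=6378137.000, f=1/298.257222101): X=-1415386.8918, Y=4080238.8496, Z=-4681372.1438
→ Helmert 7p (PV): X=-1415674.1912, Y=4080187.6448, Z=-4681201.7271
→ geod (Bowring, a=6378206.400): φ=-47.49965385°, λ=109.13488261°, h=2623.4278 m

φ=-47.49965385°, λ=109.13488261°, h=2623.4278 m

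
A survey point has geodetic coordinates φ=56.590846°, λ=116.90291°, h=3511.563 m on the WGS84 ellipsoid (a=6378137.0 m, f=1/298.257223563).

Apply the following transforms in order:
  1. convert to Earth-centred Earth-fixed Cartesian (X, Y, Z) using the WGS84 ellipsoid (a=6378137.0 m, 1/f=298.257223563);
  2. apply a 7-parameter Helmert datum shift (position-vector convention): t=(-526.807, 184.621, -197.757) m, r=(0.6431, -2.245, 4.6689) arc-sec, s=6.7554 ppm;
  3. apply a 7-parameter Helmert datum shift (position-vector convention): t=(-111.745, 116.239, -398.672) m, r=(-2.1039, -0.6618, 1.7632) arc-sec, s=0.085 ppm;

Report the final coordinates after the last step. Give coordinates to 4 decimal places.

X=-1594477.3858 m, Y=3141180.9125 m, Z=5303275.5802 m

start: φ=56.590846°, λ=116.902910°, h=3511.563 m
→ ECEF (a=6378137.000, f=1/298.257223563): X=-1593655.2416, Y=3140870.7086, Z=5303880.4351
→ Helmert 7p (PV): X=-1594321.6381, Y=3141023.9373, Z=5303710.9552
→ Helmert 7p (PV): X=-1594477.3858, Y=3141180.9125, Z=5303275.5802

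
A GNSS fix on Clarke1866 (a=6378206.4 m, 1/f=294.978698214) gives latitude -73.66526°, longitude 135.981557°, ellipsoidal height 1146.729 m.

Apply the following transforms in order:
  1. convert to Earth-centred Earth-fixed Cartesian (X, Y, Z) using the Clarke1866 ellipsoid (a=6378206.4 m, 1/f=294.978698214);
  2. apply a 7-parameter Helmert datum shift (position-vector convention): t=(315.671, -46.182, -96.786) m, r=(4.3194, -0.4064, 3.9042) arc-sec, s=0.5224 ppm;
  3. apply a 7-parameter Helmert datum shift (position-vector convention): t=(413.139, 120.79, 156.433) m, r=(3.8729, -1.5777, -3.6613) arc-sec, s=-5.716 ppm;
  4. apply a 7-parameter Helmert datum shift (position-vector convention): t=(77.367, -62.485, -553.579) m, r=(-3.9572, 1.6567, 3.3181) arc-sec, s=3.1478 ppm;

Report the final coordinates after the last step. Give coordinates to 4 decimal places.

start: φ=-73.665260°, λ=135.981557°, h=1146.729 m
→ ECEF (a=6378206.400, f=1/294.978698214): X=-1294266.1914, Y=1250663.7100, Z=-6099456.8997
→ Helmert 7p (PV): X=-1293962.8516, Y=1250721.4124, Z=-6099533.2319
→ Helmert 7p (PV): X=-1293473.4610, Y=1250972.5479, Z=-6099328.3475
→ Helmert 7p (PV): X=-1293469.2790, Y=1250776.1768, Z=-6099914.7369

X=-1293469.2790 m, Y=1250776.1768 m, Z=-6099914.7369 m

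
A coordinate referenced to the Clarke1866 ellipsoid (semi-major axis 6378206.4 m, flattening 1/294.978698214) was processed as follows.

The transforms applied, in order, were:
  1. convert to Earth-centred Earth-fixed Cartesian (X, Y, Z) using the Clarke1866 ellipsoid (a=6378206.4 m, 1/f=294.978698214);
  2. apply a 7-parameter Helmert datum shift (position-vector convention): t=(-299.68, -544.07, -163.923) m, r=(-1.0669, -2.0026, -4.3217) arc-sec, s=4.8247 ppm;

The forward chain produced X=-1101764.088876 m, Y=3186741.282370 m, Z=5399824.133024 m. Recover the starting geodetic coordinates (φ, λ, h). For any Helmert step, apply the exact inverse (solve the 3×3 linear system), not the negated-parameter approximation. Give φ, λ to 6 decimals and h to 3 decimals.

start: X=-1101764.0889, Y=3186741.2824, Z=5399824.1330 m
→ Helmert⁻¹: X=-1101473.4461, Y=3187218.9651, Z=5399989.1827
→ geod (Bowring, a=6378206.400): φ=58.19053700°, λ=109.06467700°, h=3806.6680 m

φ=58.190537°, λ=109.064677°, h=3806.668 m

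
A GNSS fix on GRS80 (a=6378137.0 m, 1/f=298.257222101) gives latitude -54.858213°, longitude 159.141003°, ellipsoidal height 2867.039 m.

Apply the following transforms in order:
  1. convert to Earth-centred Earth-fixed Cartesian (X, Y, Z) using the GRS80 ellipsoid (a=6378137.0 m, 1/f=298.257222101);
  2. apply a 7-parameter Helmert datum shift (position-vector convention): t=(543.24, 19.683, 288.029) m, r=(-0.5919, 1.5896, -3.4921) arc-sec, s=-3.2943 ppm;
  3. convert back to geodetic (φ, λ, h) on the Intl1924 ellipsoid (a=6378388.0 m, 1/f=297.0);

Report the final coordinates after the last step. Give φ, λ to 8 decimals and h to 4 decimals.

start: φ=-54.858213°, λ=159.141003°, h=2867.039 m
→ ECEF (a=6378137.000, f=1/298.257222101): X=-3439897.0176, Y=1310749.0241, Z=-5194658.6428
→ Helmert 7p (PV): X=-3439360.2874, Y=1310807.7204, Z=-5194330.7525
→ geod (Bowring, a=6378388.000): φ=-54.86082080°, λ=159.13717420°, h=2132.2883 m

φ=-54.86082080°, λ=159.13717420°, h=2132.2883 m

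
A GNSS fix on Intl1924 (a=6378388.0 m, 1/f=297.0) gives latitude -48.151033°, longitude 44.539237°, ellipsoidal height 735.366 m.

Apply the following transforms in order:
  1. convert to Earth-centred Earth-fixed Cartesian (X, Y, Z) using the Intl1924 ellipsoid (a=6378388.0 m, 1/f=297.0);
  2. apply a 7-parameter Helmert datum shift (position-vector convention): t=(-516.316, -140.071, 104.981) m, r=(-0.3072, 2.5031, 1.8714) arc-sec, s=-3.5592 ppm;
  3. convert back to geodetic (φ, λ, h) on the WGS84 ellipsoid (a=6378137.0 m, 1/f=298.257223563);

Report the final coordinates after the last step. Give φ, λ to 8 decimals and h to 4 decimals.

start: φ=-48.151033°, λ=44.539237°, h=735.366 m
→ ECEF (a=6378388.000, f=1/297.0): X=3039191.8418, Y=2990699.4273, Z=-4728733.4287
→ Helmert 7p (PV): X=3038580.1900, Y=2990569.2430, Z=-4728652.9530
→ geod (Bowring, a=6378137.000): φ=-48.15326517°, λ=44.54375546°, h=524.0259 m

φ=-48.15326517°, λ=44.54375546°, h=524.0259 m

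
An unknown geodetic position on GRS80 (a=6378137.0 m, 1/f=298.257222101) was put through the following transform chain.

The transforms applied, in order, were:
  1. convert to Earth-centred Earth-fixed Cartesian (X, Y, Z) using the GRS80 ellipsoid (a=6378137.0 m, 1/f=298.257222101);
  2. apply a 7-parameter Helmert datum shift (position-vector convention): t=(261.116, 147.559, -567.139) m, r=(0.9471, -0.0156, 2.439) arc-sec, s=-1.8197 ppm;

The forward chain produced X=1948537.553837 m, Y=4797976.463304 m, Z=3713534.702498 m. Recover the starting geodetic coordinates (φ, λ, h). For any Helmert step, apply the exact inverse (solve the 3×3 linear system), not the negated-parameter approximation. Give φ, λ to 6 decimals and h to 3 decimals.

φ=35.831824°, λ=67.898569°, h=1720.827 m

start: X=1948537.5538, Y=4797976.4633, Z=3713534.7025 m
→ Helmert⁻¹: X=1948336.9965, Y=4797831.6505, Z=3714086.4226
→ geod (Bowring, a=6378137.000): φ=35.83182400°, λ=67.89856900°, h=1720.8270 m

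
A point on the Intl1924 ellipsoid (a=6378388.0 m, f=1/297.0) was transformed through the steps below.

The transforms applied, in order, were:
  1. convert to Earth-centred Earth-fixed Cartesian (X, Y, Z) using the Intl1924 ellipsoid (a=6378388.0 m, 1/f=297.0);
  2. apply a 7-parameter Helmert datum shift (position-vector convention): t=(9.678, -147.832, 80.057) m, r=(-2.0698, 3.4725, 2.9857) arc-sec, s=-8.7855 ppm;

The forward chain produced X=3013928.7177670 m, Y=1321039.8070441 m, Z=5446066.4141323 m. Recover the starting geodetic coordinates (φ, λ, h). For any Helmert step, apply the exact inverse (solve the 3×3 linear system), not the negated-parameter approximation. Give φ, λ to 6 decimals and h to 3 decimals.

φ=59.029088°, λ=23.669760°, h=440.533 m

start: X=3013928.7178, Y=1321039.8070, Z=5446066.4141 m
→ Helmert⁻¹: X=3013872.9559, Y=1321100.9706, Z=5446098.1991
→ geod (Bowring, a=6378388.000): φ=59.02908800°, λ=23.66976000°, h=440.5330 m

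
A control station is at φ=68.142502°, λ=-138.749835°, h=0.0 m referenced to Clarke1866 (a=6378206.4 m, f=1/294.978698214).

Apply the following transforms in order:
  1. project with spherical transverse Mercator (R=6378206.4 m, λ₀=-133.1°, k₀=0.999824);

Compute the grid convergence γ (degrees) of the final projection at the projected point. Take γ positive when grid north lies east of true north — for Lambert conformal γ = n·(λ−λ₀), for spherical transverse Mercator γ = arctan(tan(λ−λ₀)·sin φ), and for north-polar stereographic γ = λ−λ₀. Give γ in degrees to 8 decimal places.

start: φ=68.142502°, λ=-138.749835°, h=0.000 m
→ into tm (λ₀=-133.1°): φ=68.14250200°, λ−λ₀=-5.64983500°
convergence γ = -5.24603656°

-5.24603656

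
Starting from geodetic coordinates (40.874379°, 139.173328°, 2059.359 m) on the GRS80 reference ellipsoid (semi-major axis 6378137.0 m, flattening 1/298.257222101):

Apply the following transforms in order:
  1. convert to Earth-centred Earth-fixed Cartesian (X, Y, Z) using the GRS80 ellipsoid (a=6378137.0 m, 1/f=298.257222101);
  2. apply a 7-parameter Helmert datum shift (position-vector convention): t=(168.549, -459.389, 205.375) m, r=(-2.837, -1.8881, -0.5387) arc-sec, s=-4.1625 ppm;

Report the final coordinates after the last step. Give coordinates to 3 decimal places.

X=-3655637.947 m, Y=3158160.095 m, Z=4153343.392 m

start: φ=40.874379°, λ=139.173328°, h=2059.359 m
→ ECEF (a=6378137.000, f=1/298.257222101): X=-3655791.9449, Y=3158565.9596, Z=4153232.2119
→ Helmert 7p (PV): X=-3655637.9471, Y=3158160.0948, Z=4153343.3916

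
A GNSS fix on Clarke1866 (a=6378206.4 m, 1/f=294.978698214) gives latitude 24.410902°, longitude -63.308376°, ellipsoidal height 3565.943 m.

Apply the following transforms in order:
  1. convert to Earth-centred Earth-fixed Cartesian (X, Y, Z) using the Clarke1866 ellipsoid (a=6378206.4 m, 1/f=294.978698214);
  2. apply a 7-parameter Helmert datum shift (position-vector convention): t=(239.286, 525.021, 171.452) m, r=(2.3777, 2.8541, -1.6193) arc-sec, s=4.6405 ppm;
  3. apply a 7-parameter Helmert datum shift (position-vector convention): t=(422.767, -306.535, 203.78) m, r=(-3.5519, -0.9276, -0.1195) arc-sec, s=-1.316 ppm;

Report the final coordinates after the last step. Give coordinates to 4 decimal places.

X=2612517.6321 m, Y=-5194815.6241 m, Z=2621506.0439 m

start: φ=24.410902°, λ=-63.308376°, h=3565.943 m
→ ECEF (a=6378206.400, f=1/294.978698214): X=2611866.2090, Y=-5195009.7431, Z=2621116.9265
→ Helmert 7p (PV): X=2612113.1001, Y=-5194559.5491, Z=2621204.5157
→ Helmert 7p (PV): X=2612517.6321, Y=-5194815.6241, Z=2621506.0439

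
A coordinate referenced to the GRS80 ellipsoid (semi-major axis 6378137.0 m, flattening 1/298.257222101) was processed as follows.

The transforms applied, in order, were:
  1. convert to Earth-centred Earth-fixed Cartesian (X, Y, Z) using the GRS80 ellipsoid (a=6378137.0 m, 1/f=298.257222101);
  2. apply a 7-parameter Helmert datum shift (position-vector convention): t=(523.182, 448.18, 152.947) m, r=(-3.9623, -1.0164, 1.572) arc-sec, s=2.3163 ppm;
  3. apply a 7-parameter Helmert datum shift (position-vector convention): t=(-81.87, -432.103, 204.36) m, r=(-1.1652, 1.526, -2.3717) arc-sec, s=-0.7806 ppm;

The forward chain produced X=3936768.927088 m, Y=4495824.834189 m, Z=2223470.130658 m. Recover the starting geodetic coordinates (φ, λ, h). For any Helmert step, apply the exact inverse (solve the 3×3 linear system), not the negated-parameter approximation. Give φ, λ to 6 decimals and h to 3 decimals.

start: X=3936768.9271, Y=4495824.8342, Z=2223470.1307 m
→ Helmert⁻¹: X=3936785.7216, Y=4496293.1538, Z=2223322.0313
→ Helmert⁻¹: X=3936298.6408, Y=4495761.8527, Z=2223230.9006
→ geod (Bowring, a=6378137.000): φ=20.53427200°, λ=48.79598400°, h=137.7060 m

φ=20.534272°, λ=48.795984°, h=137.706 m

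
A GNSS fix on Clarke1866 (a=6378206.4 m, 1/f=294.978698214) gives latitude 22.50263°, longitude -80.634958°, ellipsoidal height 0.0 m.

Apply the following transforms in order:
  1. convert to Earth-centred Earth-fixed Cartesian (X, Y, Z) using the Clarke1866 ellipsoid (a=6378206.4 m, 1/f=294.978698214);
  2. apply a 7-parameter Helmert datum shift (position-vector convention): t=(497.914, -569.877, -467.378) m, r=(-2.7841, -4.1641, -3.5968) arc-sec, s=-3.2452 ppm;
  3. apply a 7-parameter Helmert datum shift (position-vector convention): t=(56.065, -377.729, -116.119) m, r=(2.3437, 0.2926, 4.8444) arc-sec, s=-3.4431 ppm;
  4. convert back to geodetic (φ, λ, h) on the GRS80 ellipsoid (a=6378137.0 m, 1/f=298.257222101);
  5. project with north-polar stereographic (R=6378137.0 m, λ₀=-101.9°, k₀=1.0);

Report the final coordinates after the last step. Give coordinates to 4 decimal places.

start: φ=22.502630°, λ=-80.634958°, h=0.000 m
→ ECEF (a=6378206.400, f=1/294.978698214): X=959340.2127, Y=-5816928.1352, Z=2425784.2419
→ Helmert 7p (PV): X=959684.6076, Y=-5817463.1214, Z=2425406.8738
→ Helmert 7p (PV): X=959877.4392, Y=-5817825.8397, Z=2425214.9414
→ geod (Bowring, a=6378137.000): φ=22.49300235°, λ=-80.63122681°, h=715.9308 m
→ stereo (R=6378137.0, λ₀=-101.9°): E=3092241.1076, N=-7943978.3455

E=3092241.1076 m, N=-7943978.3455 m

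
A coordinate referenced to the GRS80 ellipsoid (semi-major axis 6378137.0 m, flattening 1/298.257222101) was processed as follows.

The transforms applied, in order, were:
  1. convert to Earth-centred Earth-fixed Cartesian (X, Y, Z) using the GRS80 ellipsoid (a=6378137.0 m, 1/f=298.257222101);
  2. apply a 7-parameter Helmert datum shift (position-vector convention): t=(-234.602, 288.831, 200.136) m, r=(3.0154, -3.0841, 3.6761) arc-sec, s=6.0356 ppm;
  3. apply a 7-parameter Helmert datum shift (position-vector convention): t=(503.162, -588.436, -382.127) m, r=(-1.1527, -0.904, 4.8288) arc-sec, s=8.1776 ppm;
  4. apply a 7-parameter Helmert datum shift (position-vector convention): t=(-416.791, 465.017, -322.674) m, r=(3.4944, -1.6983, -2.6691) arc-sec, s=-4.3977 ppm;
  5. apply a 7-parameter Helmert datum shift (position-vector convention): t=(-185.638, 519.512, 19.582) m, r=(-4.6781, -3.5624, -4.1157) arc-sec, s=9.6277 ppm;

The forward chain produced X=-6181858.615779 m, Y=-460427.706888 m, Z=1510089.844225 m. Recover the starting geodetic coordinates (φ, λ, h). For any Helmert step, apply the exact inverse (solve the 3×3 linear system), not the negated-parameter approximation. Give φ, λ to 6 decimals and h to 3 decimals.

start: X=-6181858.6158, Y=-460427.7069, Z=1510089.8442 m
→ Helmert⁻¹: X=-6181578.1807, Y=-461100.3754, Z=1510152.0281
→ Helmert⁻¹: X=-6181170.1620, Y=-461621.8170, Z=1510540.0585
→ Helmert⁻¹: X=-6181626.9410, Y=-460893.3386, Z=1510934.3465
→ Helmert⁻¹: X=-6181340.6577, Y=-461047.1339, Z=1510824.2567
→ geod (Bowring, a=6378137.000): φ=13.78693400°, λ=-175.73438300°, h=3046.4980 m

φ=13.786934°, λ=-175.734383°, h=3046.498 m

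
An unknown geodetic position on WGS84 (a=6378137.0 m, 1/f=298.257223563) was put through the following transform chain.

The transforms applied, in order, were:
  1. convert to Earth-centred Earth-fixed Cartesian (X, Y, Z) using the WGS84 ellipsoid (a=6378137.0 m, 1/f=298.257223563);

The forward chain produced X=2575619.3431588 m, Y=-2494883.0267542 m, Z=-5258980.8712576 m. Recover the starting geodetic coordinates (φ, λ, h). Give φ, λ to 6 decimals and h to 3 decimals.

start: X=2575619.3432, Y=-2494883.0268, Z=-5258980.8713 m
→ geod (Bowring, a=6378137.000): φ=-55.89070400°, λ=-44.08777100°, h=1634.2780 m

φ=-55.890704°, λ=-44.087771°, h=1634.278 m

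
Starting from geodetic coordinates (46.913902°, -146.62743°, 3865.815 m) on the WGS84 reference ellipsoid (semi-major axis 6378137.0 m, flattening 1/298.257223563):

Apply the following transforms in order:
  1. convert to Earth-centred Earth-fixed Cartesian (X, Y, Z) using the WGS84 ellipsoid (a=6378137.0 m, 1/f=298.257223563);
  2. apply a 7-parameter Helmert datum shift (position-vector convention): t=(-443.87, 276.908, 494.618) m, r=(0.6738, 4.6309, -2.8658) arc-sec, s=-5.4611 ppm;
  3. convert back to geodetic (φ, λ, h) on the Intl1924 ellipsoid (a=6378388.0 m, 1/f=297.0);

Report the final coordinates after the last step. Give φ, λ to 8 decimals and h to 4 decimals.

start: φ=46.913902°, λ=-146.627430°, h=3865.815 m
→ ECEF (a=6378137.000, f=1/298.257223563): X=-3647201.3940, Y=-2402381.7773, Z=4638055.0874
→ Helmert 7p (PV): X=-3647554.5948, Y=-2402056.2274, Z=4638598.4125
→ geod (Bowring, a=6378388.000): φ=46.91729700°, λ=-146.63354548°, h=4139.4657 m

φ=46.91729700°, λ=-146.63354548°, h=4139.4657 m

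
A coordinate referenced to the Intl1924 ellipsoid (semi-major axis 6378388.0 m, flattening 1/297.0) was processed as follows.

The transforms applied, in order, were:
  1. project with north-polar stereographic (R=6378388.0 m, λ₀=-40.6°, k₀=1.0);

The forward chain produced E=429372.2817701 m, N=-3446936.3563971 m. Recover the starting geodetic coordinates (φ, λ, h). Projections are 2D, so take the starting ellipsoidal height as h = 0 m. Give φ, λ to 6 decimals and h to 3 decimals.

φ=59.536126°, λ=-33.499449°, h=0.000 m

start: E=429372.2818, N=-3446936.3564 m
→ stereo⁻¹: φ=59.53612600°, λ=-33.49944900°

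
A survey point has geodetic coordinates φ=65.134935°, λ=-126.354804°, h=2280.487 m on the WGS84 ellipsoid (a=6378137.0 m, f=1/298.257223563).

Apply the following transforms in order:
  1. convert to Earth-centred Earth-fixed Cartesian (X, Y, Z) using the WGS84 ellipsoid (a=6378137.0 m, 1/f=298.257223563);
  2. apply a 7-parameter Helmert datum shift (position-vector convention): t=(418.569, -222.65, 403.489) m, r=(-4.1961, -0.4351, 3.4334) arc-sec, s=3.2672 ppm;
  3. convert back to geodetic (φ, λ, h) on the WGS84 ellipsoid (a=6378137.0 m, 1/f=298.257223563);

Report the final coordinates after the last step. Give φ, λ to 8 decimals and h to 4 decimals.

φ=65.13787827°, λ=-126.34554907°, h=2638.6996 m

start: φ=65.134935°, λ=-126.354804°, h=2280.487 m
→ ECEF (a=6378137.000, f=1/298.257223563): X=-1594751.6427, Y=-2166644.6328, Z=5766120.9022
→ Helmert 7p (PV): X=-1594314.3821, Y=-2166783.6052, Z=5766583.9430
→ geod (Bowring, a=6378137.000): φ=65.13787827°, λ=-126.34554907°, h=2638.6996 m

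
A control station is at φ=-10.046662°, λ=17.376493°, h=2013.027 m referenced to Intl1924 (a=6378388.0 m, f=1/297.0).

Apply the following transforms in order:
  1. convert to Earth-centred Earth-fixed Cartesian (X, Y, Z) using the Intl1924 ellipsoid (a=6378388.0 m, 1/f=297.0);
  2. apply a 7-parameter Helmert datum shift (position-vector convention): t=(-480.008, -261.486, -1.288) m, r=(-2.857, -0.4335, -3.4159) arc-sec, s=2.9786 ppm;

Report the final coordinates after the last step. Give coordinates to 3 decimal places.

start: φ=-10.046662°, λ=17.376493°, h=2013.027 m
→ ECEF (a=6378388.000, f=1/297.0): X=5996459.4755, Y=1876475.0337, Z=-1105694.6242
→ Helmert 7p (PV): X=5996030.7283, Y=1876104.5157, Z=-1105712.5944

X=5996030.728 m, Y=1876104.516 m, Z=-1105712.594 m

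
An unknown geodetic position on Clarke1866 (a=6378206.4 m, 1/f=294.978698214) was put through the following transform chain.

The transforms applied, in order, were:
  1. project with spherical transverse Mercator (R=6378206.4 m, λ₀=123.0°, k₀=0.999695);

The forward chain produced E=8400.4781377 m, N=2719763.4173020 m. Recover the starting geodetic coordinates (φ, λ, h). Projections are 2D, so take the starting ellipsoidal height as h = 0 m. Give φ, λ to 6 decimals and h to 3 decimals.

start: E=8400.4781, N=2719763.4173 m
→ tm⁻¹: φ=24.43921600°, λ=123.08291400°

φ=24.439216°, λ=123.082914°, h=0.000 m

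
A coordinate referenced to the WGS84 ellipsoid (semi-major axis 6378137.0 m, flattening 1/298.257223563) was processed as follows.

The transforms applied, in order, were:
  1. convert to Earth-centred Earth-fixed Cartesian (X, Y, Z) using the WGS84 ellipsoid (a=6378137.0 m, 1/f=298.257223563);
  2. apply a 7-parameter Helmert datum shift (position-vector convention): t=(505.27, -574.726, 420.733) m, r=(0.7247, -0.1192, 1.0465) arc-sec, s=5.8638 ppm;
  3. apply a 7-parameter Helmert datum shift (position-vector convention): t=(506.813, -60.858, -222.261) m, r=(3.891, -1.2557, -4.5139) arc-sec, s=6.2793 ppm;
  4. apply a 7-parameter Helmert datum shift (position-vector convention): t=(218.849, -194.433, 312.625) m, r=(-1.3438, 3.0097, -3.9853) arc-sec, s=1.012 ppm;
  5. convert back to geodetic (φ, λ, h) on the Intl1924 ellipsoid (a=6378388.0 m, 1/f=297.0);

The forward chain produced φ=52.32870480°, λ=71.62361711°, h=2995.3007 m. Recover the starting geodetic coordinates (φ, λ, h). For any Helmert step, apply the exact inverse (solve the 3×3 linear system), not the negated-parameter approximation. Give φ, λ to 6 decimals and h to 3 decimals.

start: φ=52.328705°, λ=71.623617°, h=2995.301 m
→ ECEF (a=6378388.000, f=1/297.0): X=1232057.2763, Y=3708804.2714, Z=5027708.6744
→ Helmert⁻¹: X=1231692.1609, Y=3708985.9954, Z=5027433.0976
→ Helmert⁻¹: X=1231127.0527, Y=3709145.3455, Z=5027546.3241
→ Helmert⁻¹: X=1230636.2932, Y=3709709.7372, Z=5027082.3682
→ geod (Bowring, a=6378137.000): φ=52.32154500°, λ=71.64757000°, h=2945.0150 m

φ=52.321545°, λ=71.647570°, h=2945.015 m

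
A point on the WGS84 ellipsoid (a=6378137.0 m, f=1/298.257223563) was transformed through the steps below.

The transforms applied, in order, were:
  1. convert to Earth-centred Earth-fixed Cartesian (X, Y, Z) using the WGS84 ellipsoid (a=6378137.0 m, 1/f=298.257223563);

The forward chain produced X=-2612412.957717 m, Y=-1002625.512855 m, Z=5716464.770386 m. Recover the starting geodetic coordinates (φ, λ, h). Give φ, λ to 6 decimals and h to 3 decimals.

start: X=-2612412.9577, Y=-1002625.5129, Z=5716464.7704 m
→ geod (Bowring, a=6378137.000): φ=64.06984500°, λ=-159.00355300°, h=3714.8500 m

φ=64.069845°, λ=-159.003553°, h=3714.850 m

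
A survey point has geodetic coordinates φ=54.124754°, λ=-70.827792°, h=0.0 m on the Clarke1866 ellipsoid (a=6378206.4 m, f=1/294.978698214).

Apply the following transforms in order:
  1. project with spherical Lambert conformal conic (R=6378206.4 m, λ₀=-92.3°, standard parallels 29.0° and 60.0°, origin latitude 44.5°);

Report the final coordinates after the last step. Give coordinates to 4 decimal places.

E=1350759.4759 m, N=1216912.7296 m

start: φ=54.124754°, λ=-70.827792°, h=0.000 m
→ lcc (R=6378206.4, λ₀=-92.3°): E=1350759.4759, N=1216912.7296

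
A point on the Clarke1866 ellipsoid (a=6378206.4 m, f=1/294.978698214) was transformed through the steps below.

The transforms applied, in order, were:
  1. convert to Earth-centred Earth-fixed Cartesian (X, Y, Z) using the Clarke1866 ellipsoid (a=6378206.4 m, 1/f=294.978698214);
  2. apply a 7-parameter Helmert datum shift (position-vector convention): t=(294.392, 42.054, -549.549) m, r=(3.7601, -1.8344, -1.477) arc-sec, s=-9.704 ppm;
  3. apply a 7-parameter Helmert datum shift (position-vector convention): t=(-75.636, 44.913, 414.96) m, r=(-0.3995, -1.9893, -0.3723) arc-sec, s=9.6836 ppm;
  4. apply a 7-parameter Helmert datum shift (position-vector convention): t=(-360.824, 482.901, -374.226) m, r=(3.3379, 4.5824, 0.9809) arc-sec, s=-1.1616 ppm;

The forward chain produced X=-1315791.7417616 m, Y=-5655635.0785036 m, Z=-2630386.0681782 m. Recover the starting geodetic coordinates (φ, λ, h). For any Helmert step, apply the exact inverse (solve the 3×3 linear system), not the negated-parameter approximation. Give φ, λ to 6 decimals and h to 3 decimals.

start: X=-1315791.7418, Y=-5655635.0785, Z=-2630386.0682 m
→ Helmert⁻¹: X=-1315400.9166, Y=-5656160.8537, Z=-2629952.5889
→ Helmert⁻¹: X=-1315327.7025, Y=-5656148.2744, Z=-2630340.3472
→ Helmert⁻¹: X=-1315617.7454, Y=-5656302.5754, Z=-2629701.5061
→ geod (Bowring, a=6378206.400): φ=-24.50887900°, λ=-103.09380100°, h=434.6890 m

φ=-24.508879°, λ=-103.093801°, h=434.689 m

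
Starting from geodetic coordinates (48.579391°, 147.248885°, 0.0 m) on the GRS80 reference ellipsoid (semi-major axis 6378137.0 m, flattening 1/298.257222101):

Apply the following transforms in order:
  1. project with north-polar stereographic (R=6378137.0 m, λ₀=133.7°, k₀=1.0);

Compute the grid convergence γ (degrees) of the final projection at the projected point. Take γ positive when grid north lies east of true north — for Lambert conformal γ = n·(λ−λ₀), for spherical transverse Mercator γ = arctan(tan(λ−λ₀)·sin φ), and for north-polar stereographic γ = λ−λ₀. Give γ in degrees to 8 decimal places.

start: φ=48.579391°, λ=147.248885°, h=0.000 m
→ into stereo (λ₀=133.7°): φ=48.57939100°, λ−λ₀=13.54888500°
convergence γ = 13.54888500°

13.54888500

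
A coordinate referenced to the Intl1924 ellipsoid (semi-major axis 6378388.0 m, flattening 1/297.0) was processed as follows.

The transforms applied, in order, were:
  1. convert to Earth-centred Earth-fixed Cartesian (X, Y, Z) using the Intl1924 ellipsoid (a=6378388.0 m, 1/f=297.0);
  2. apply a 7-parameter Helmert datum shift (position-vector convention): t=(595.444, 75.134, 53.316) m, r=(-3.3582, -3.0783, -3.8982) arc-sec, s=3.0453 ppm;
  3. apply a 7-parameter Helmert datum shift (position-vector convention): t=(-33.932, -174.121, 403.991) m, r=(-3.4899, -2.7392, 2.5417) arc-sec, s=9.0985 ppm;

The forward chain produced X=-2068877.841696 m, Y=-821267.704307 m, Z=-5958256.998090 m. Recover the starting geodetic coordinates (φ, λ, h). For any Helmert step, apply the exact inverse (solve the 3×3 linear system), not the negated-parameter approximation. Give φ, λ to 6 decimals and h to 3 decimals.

φ=-69.637909°, λ=-158.362409°, h=1458.375 m

start: X=-2068877.8417, Y=-821267.7043, Z=-5958256.9981 m
→ Helmert⁻¹: X=-2068914.3330, Y=-820959.8019, Z=-5958593.1897
→ Helmert⁻¹: X=-2069576.8856, Y=-820974.5364, Z=-5958610.8398
→ geod (Bowring, a=6378388.000): φ=-69.63790900°, λ=-158.36240900°, h=1458.3750 m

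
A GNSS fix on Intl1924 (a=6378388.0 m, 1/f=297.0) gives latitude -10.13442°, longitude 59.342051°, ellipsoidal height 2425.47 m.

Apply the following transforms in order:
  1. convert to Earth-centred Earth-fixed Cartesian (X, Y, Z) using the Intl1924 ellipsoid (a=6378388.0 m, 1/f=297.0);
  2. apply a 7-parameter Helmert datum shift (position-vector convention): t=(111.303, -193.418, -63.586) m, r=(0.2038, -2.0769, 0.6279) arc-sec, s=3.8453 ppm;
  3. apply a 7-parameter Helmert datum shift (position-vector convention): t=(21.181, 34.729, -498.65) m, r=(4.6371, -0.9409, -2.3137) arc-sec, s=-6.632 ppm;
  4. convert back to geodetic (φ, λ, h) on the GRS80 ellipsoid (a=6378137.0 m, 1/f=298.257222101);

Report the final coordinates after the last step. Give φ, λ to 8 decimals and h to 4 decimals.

start: φ=-10.134420°, λ=59.342051°, h=2425.470 m
→ ECEF (a=6378388.000, f=1/297.0): X=3203220.1614, Y=5403868.1336, Z=-1115326.9739
→ Helmert 7p (PV): X=3203338.5619, Y=5403706.3482, Z=-1115357.2557
→ Helmert 7p (PV): X=3203404.1998, Y=5403694.3823, Z=-1115712.4149
→ geod (Bowring, a=6378137.000): φ=-10.13765220°, λ=59.33979895°, h=2686.7323 m

φ=-10.13765220°, λ=59.33979895°, h=2686.7323 m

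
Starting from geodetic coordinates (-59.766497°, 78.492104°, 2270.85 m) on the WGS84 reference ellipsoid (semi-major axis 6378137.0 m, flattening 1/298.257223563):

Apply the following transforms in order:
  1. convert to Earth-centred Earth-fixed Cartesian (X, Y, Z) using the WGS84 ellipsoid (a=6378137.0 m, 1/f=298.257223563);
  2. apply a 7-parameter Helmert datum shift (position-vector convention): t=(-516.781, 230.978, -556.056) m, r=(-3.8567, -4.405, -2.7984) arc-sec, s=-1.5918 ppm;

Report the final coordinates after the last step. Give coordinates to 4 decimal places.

start: φ=-59.766497°, λ=78.492104°, h=2270.850 m
→ ECEF (a=6378137.000, f=1/298.257223563): X=642549.3709, Y=3156004.7446, Z=-5489385.9128
→ Helmert 7p (PV): X=642191.6160, Y=3156119.3421, Z=-5489978.5188

X=642191.6160 m, Y=3156119.3421 m, Z=-5489978.5188 m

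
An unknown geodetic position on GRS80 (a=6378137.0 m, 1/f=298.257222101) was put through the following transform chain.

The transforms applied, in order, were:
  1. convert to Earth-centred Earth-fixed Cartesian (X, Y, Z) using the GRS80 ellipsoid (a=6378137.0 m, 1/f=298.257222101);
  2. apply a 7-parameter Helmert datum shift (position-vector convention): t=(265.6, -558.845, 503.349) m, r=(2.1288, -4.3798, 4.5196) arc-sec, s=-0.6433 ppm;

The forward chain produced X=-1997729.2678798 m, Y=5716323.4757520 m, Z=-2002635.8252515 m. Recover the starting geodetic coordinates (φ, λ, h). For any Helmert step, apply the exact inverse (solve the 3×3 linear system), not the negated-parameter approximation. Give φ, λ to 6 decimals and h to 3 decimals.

start: X=-1997729.2679, Y=5716323.4758, Z=-2002635.8253 m
→ Helmert⁻¹: X=-1997913.4211, Y=5716909.1020, Z=-2003157.0420
→ geod (Bowring, a=6378137.000): φ=-18.41789000°, λ=109.26321400°, h=2644.9060 m

φ=-18.417890°, λ=109.263214°, h=2644.906 m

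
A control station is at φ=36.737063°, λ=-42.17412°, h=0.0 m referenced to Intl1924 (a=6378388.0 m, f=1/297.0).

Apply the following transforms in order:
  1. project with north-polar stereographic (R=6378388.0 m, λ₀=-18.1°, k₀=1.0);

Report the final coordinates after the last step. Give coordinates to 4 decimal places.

start: φ=36.737063°, λ=-42.174120°, h=0.000 m
→ stereo (R=6378388.0, λ₀=-18.1°): E=-2609404.4838, N=-5840472.9558

E=-2609404.4838 m, N=-5840472.9558 m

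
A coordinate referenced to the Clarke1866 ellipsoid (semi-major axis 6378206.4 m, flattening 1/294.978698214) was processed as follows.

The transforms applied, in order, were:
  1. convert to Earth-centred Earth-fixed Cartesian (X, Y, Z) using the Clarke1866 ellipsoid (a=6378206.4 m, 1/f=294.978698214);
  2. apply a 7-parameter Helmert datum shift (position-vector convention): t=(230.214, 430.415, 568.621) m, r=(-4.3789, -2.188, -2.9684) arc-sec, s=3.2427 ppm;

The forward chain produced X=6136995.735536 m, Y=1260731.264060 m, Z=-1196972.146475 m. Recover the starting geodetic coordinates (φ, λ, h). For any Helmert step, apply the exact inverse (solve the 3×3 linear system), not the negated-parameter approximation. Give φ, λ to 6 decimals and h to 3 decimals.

start: X=6136995.7355, Y=1260731.2641, Z=-1196972.1465 m
→ Helmert⁻¹: X=6136714.7795, Y=1260410.5010, Z=-1197575.2229
→ geod (Bowring, a=6378206.400): φ=-10.89402300°, λ=11.60648500°, h=810.9030 m

φ=-10.894023°, λ=11.606485°, h=810.903 m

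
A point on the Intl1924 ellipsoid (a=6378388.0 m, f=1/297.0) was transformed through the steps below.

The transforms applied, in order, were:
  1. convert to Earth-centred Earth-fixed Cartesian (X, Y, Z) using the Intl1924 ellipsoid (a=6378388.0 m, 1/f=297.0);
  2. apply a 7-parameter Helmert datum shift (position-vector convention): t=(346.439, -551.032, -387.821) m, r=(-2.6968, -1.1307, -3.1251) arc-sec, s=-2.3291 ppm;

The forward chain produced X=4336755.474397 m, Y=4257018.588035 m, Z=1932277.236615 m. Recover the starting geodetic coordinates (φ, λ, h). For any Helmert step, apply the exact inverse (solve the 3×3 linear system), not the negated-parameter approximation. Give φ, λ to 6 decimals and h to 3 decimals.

start: X=4336755.4744, Y=4257018.5880, Z=1932277.2366 m
→ Helmert⁻¹: X=4336365.2232, Y=4257619.9672, Z=1932701.4540
→ geod (Bowring, a=6378388.000): φ=17.75410000°, λ=44.47502300°, h=640.5210 m

φ=17.754100°, λ=44.475023°, h=640.521 m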